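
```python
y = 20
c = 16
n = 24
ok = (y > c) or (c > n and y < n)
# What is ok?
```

Trace (tracking ok):
y = 20  # -> y = 20
c = 16  # -> c = 16
n = 24  # -> n = 24
ok = y > c or (c > n and y < n)  # -> ok = True

Answer: True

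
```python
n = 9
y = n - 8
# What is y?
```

Trace (tracking y):
n = 9  # -> n = 9
y = n - 8  # -> y = 1

Answer: 1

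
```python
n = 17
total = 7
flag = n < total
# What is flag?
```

Trace (tracking flag):
n = 17  # -> n = 17
total = 7  # -> total = 7
flag = n < total  # -> flag = False

Answer: False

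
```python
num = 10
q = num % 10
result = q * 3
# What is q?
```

Answer: 0

Derivation:
Trace (tracking q):
num = 10  # -> num = 10
q = num % 10  # -> q = 0
result = q * 3  # -> result = 0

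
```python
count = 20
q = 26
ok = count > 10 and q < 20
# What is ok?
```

Answer: False

Derivation:
Trace (tracking ok):
count = 20  # -> count = 20
q = 26  # -> q = 26
ok = count > 10 and q < 20  # -> ok = False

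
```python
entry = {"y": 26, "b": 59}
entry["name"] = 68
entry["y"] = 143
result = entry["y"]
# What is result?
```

Trace (tracking result):
entry = {'y': 26, 'b': 59}  # -> entry = {'y': 26, 'b': 59}
entry['name'] = 68  # -> entry = {'y': 26, 'b': 59, 'name': 68}
entry['y'] = 143  # -> entry = {'y': 143, 'b': 59, 'name': 68}
result = entry['y']  # -> result = 143

Answer: 143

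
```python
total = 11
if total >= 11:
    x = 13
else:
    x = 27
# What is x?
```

Trace (tracking x):
total = 11  # -> total = 11
if total >= 11:  # condition is True
    x = 13  # -> x = 13

Answer: 13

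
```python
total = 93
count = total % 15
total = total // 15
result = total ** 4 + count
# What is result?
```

Answer: 1299

Derivation:
Trace (tracking result):
total = 93  # -> total = 93
count = total % 15  # -> count = 3
total = total // 15  # -> total = 6
result = total ** 4 + count  # -> result = 1299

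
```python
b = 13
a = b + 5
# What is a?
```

Answer: 18

Derivation:
Trace (tracking a):
b = 13  # -> b = 13
a = b + 5  # -> a = 18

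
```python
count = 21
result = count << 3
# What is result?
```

Answer: 168

Derivation:
Trace (tracking result):
count = 21  # -> count = 21
result = count << 3  # -> result = 168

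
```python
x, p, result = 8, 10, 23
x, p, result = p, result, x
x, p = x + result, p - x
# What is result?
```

Answer: 8

Derivation:
Trace (tracking result):
x, p, result = (8, 10, 23)  # -> x = 8, p = 10, result = 23
x, p, result = (p, result, x)  # -> x = 10, p = 23, result = 8
x, p = (x + result, p - x)  # -> x = 18, p = 13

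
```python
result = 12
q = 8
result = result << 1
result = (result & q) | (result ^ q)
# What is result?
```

Answer: 24

Derivation:
Trace (tracking result):
result = 12  # -> result = 12
q = 8  # -> q = 8
result = result << 1  # -> result = 24
result = result & q | result ^ q  # -> result = 24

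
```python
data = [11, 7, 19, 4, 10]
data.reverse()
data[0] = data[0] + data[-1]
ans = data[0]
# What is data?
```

Answer: [21, 4, 19, 7, 11]

Derivation:
Trace (tracking data):
data = [11, 7, 19, 4, 10]  # -> data = [11, 7, 19, 4, 10]
data.reverse()  # -> data = [10, 4, 19, 7, 11]
data[0] = data[0] + data[-1]  # -> data = [21, 4, 19, 7, 11]
ans = data[0]  # -> ans = 21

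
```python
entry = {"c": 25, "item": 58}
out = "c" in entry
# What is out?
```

Trace (tracking out):
entry = {'c': 25, 'item': 58}  # -> entry = {'c': 25, 'item': 58}
out = 'c' in entry  # -> out = True

Answer: True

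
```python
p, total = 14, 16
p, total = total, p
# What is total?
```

Trace (tracking total):
p, total = (14, 16)  # -> p = 14, total = 16
p, total = (total, p)  # -> p = 16, total = 14

Answer: 14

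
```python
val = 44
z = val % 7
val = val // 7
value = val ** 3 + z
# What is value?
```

Trace (tracking value):
val = 44  # -> val = 44
z = val % 7  # -> z = 2
val = val // 7  # -> val = 6
value = val ** 3 + z  # -> value = 218

Answer: 218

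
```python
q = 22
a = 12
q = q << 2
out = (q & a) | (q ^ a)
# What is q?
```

Trace (tracking q):
q = 22  # -> q = 22
a = 12  # -> a = 12
q = q << 2  # -> q = 88
out = q & a | q ^ a  # -> out = 92

Answer: 88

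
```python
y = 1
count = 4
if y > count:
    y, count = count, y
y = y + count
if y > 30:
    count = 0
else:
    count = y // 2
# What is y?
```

Trace (tracking y):
y = 1  # -> y = 1
count = 4  # -> count = 4
if y > count:  # condition is False
y = y + count  # -> y = 5
if y > 30:  # condition is False
else:
    count = y // 2  # -> count = 2

Answer: 5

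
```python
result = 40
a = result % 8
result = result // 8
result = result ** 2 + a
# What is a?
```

Trace (tracking a):
result = 40  # -> result = 40
a = result % 8  # -> a = 0
result = result // 8  # -> result = 5
result = result ** 2 + a  # -> result = 25

Answer: 0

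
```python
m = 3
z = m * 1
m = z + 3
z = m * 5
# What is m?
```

Answer: 6

Derivation:
Trace (tracking m):
m = 3  # -> m = 3
z = m * 1  # -> z = 3
m = z + 3  # -> m = 6
z = m * 5  # -> z = 30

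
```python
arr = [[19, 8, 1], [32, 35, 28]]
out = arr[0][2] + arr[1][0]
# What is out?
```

Answer: 33

Derivation:
Trace (tracking out):
arr = [[19, 8, 1], [32, 35, 28]]  # -> arr = [[19, 8, 1], [32, 35, 28]]
out = arr[0][2] + arr[1][0]  # -> out = 33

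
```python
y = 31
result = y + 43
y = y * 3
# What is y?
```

Trace (tracking y):
y = 31  # -> y = 31
result = y + 43  # -> result = 74
y = y * 3  # -> y = 93

Answer: 93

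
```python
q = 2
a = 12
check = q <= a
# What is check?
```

Answer: True

Derivation:
Trace (tracking check):
q = 2  # -> q = 2
a = 12  # -> a = 12
check = q <= a  # -> check = True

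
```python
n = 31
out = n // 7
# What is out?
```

Answer: 4

Derivation:
Trace (tracking out):
n = 31  # -> n = 31
out = n // 7  # -> out = 4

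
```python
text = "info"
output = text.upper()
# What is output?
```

Answer: 'INFO'

Derivation:
Trace (tracking output):
text = 'info'  # -> text = 'info'
output = text.upper()  # -> output = 'INFO'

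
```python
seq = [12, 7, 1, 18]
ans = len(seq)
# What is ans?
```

Answer: 4

Derivation:
Trace (tracking ans):
seq = [12, 7, 1, 18]  # -> seq = [12, 7, 1, 18]
ans = len(seq)  # -> ans = 4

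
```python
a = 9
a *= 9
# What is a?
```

Answer: 81

Derivation:
Trace (tracking a):
a = 9  # -> a = 9
a *= 9  # -> a = 81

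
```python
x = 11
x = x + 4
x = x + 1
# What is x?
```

Trace (tracking x):
x = 11  # -> x = 11
x = x + 4  # -> x = 15
x = x + 1  # -> x = 16

Answer: 16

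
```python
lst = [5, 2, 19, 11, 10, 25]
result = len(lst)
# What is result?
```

Answer: 6

Derivation:
Trace (tracking result):
lst = [5, 2, 19, 11, 10, 25]  # -> lst = [5, 2, 19, 11, 10, 25]
result = len(lst)  # -> result = 6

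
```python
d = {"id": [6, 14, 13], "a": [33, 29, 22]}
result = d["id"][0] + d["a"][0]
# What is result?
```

Trace (tracking result):
d = {'id': [6, 14, 13], 'a': [33, 29, 22]}  # -> d = {'id': [6, 14, 13], 'a': [33, 29, 22]}
result = d['id'][0] + d['a'][0]  # -> result = 39

Answer: 39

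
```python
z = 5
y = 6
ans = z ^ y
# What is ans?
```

Answer: 3

Derivation:
Trace (tracking ans):
z = 5  # -> z = 5
y = 6  # -> y = 6
ans = z ^ y  # -> ans = 3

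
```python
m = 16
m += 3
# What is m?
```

Trace (tracking m):
m = 16  # -> m = 16
m += 3  # -> m = 19

Answer: 19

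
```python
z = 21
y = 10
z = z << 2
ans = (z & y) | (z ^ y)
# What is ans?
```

Answer: 94

Derivation:
Trace (tracking ans):
z = 21  # -> z = 21
y = 10  # -> y = 10
z = z << 2  # -> z = 84
ans = z & y | z ^ y  # -> ans = 94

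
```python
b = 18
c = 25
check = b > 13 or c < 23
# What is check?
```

Trace (tracking check):
b = 18  # -> b = 18
c = 25  # -> c = 25
check = b > 13 or c < 23  # -> check = True

Answer: True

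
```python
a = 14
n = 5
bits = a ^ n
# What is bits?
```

Trace (tracking bits):
a = 14  # -> a = 14
n = 5  # -> n = 5
bits = a ^ n  # -> bits = 11

Answer: 11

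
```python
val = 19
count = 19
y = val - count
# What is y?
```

Trace (tracking y):
val = 19  # -> val = 19
count = 19  # -> count = 19
y = val - count  # -> y = 0

Answer: 0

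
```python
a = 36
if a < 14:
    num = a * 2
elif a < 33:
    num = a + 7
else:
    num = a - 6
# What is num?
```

Trace (tracking num):
a = 36  # -> a = 36
if a < 14:  # condition is False
elif a < 33:  # condition is False
else:
    num = a - 6  # -> num = 30

Answer: 30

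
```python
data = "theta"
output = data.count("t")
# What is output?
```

Answer: 2

Derivation:
Trace (tracking output):
data = 'theta'  # -> data = 'theta'
output = data.count('t')  # -> output = 2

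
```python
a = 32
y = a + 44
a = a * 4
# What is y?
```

Answer: 76

Derivation:
Trace (tracking y):
a = 32  # -> a = 32
y = a + 44  # -> y = 76
a = a * 4  # -> a = 128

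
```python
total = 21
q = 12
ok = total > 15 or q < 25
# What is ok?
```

Answer: True

Derivation:
Trace (tracking ok):
total = 21  # -> total = 21
q = 12  # -> q = 12
ok = total > 15 or q < 25  # -> ok = True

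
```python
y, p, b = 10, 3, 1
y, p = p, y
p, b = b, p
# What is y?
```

Answer: 3

Derivation:
Trace (tracking y):
y, p, b = (10, 3, 1)  # -> y = 10, p = 3, b = 1
y, p = (p, y)  # -> y = 3, p = 10
p, b = (b, p)  # -> p = 1, b = 10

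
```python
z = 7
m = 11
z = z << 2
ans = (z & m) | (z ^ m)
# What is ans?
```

Trace (tracking ans):
z = 7  # -> z = 7
m = 11  # -> m = 11
z = z << 2  # -> z = 28
ans = z & m | z ^ m  # -> ans = 31

Answer: 31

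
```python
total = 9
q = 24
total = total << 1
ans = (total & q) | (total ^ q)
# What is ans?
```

Answer: 26

Derivation:
Trace (tracking ans):
total = 9  # -> total = 9
q = 24  # -> q = 24
total = total << 1  # -> total = 18
ans = total & q | total ^ q  # -> ans = 26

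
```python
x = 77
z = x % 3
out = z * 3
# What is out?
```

Answer: 6

Derivation:
Trace (tracking out):
x = 77  # -> x = 77
z = x % 3  # -> z = 2
out = z * 3  # -> out = 6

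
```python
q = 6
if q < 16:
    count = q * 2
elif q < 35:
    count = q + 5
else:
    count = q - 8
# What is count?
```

Answer: 12

Derivation:
Trace (tracking count):
q = 6  # -> q = 6
if q < 16:  # condition is True
    count = q * 2  # -> count = 12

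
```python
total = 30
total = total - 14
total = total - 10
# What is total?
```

Trace (tracking total):
total = 30  # -> total = 30
total = total - 14  # -> total = 16
total = total - 10  # -> total = 6

Answer: 6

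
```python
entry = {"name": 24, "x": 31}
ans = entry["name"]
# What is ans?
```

Trace (tracking ans):
entry = {'name': 24, 'x': 31}  # -> entry = {'name': 24, 'x': 31}
ans = entry['name']  # -> ans = 24

Answer: 24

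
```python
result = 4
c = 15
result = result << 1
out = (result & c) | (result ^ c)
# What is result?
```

Trace (tracking result):
result = 4  # -> result = 4
c = 15  # -> c = 15
result = result << 1  # -> result = 8
out = result & c | result ^ c  # -> out = 15

Answer: 8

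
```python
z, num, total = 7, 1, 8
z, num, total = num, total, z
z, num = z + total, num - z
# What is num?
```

Trace (tracking num):
z, num, total = (7, 1, 8)  # -> z = 7, num = 1, total = 8
z, num, total = (num, total, z)  # -> z = 1, num = 8, total = 7
z, num = (z + total, num - z)  # -> z = 8, num = 7

Answer: 7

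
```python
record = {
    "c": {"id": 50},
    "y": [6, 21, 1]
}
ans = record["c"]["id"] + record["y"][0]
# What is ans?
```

Trace (tracking ans):
record = {'c': {'id': 50}, 'y': [6, 21, 1]}  # -> record = {'c': {'id': 50}, 'y': [6, 21, 1]}
ans = record['c']['id'] + record['y'][0]  # -> ans = 56

Answer: 56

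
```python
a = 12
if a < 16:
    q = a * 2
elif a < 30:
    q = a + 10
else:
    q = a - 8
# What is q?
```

Answer: 24

Derivation:
Trace (tracking q):
a = 12  # -> a = 12
if a < 16:  # condition is True
    q = a * 2  # -> q = 24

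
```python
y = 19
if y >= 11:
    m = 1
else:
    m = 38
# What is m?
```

Trace (tracking m):
y = 19  # -> y = 19
if y >= 11:  # condition is True
    m = 1  # -> m = 1

Answer: 1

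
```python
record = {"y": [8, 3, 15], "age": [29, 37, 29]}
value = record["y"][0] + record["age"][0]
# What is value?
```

Answer: 37

Derivation:
Trace (tracking value):
record = {'y': [8, 3, 15], 'age': [29, 37, 29]}  # -> record = {'y': [8, 3, 15], 'age': [29, 37, 29]}
value = record['y'][0] + record['age'][0]  # -> value = 37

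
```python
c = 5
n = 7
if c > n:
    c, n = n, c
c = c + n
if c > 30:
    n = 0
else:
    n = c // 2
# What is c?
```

Answer: 12

Derivation:
Trace (tracking c):
c = 5  # -> c = 5
n = 7  # -> n = 7
if c > n:  # condition is False
c = c + n  # -> c = 12
if c > 30:  # condition is False
else:
    n = c // 2  # -> n = 6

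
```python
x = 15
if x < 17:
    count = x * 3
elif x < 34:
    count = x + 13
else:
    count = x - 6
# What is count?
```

Answer: 45

Derivation:
Trace (tracking count):
x = 15  # -> x = 15
if x < 17:  # condition is True
    count = x * 3  # -> count = 45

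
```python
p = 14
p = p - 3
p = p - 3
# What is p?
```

Answer: 8

Derivation:
Trace (tracking p):
p = 14  # -> p = 14
p = p - 3  # -> p = 11
p = p - 3  # -> p = 8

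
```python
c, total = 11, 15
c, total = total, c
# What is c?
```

Answer: 15

Derivation:
Trace (tracking c):
c, total = (11, 15)  # -> c = 11, total = 15
c, total = (total, c)  # -> c = 15, total = 11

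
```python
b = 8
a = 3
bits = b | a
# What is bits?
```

Trace (tracking bits):
b = 8  # -> b = 8
a = 3  # -> a = 3
bits = b | a  # -> bits = 11

Answer: 11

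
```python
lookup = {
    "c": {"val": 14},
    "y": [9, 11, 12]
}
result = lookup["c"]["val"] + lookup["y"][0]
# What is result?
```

Answer: 23

Derivation:
Trace (tracking result):
lookup = {'c': {'val': 14}, 'y': [9, 11, 12]}  # -> lookup = {'c': {'val': 14}, 'y': [9, 11, 12]}
result = lookup['c']['val'] + lookup['y'][0]  # -> result = 23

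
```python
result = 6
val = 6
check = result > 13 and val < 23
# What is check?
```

Answer: False

Derivation:
Trace (tracking check):
result = 6  # -> result = 6
val = 6  # -> val = 6
check = result > 13 and val < 23  # -> check = False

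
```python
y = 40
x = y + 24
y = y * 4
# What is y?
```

Answer: 160

Derivation:
Trace (tracking y):
y = 40  # -> y = 40
x = y + 24  # -> x = 64
y = y * 4  # -> y = 160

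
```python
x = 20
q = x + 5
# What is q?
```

Answer: 25

Derivation:
Trace (tracking q):
x = 20  # -> x = 20
q = x + 5  # -> q = 25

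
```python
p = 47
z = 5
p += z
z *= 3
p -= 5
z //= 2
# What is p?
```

Answer: 47

Derivation:
Trace (tracking p):
p = 47  # -> p = 47
z = 5  # -> z = 5
p += z  # -> p = 52
z *= 3  # -> z = 15
p -= 5  # -> p = 47
z //= 2  # -> z = 7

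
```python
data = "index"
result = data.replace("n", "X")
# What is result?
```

Answer: 'iXdex'

Derivation:
Trace (tracking result):
data = 'index'  # -> data = 'index'
result = data.replace('n', 'X')  # -> result = 'iXdex'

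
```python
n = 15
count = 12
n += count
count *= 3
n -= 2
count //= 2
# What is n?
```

Answer: 25

Derivation:
Trace (tracking n):
n = 15  # -> n = 15
count = 12  # -> count = 12
n += count  # -> n = 27
count *= 3  # -> count = 36
n -= 2  # -> n = 25
count //= 2  # -> count = 18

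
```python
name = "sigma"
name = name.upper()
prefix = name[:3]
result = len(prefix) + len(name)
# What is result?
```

Trace (tracking result):
name = 'sigma'  # -> name = 'sigma'
name = name.upper()  # -> name = 'SIGMA'
prefix = name[:3]  # -> prefix = 'SIG'
result = len(prefix) + len(name)  # -> result = 8

Answer: 8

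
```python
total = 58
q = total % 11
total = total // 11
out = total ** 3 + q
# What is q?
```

Answer: 3

Derivation:
Trace (tracking q):
total = 58  # -> total = 58
q = total % 11  # -> q = 3
total = total // 11  # -> total = 5
out = total ** 3 + q  # -> out = 128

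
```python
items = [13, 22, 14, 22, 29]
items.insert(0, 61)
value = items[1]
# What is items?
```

Trace (tracking items):
items = [13, 22, 14, 22, 29]  # -> items = [13, 22, 14, 22, 29]
items.insert(0, 61)  # -> items = [61, 13, 22, 14, 22, 29]
value = items[1]  # -> value = 13

Answer: [61, 13, 22, 14, 22, 29]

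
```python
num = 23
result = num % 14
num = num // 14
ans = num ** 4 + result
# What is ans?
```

Trace (tracking ans):
num = 23  # -> num = 23
result = num % 14  # -> result = 9
num = num // 14  # -> num = 1
ans = num ** 4 + result  # -> ans = 10

Answer: 10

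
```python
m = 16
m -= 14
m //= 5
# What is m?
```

Answer: 0

Derivation:
Trace (tracking m):
m = 16  # -> m = 16
m -= 14  # -> m = 2
m //= 5  # -> m = 0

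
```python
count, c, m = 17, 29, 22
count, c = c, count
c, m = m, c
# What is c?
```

Answer: 22

Derivation:
Trace (tracking c):
count, c, m = (17, 29, 22)  # -> count = 17, c = 29, m = 22
count, c = (c, count)  # -> count = 29, c = 17
c, m = (m, c)  # -> c = 22, m = 17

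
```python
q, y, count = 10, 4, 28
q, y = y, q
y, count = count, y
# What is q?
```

Trace (tracking q):
q, y, count = (10, 4, 28)  # -> q = 10, y = 4, count = 28
q, y = (y, q)  # -> q = 4, y = 10
y, count = (count, y)  # -> y = 28, count = 10

Answer: 4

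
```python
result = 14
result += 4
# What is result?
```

Answer: 18

Derivation:
Trace (tracking result):
result = 14  # -> result = 14
result += 4  # -> result = 18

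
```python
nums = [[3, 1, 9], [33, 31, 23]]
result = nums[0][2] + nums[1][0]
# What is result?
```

Answer: 42

Derivation:
Trace (tracking result):
nums = [[3, 1, 9], [33, 31, 23]]  # -> nums = [[3, 1, 9], [33, 31, 23]]
result = nums[0][2] + nums[1][0]  # -> result = 42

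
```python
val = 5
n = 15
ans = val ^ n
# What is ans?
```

Trace (tracking ans):
val = 5  # -> val = 5
n = 15  # -> n = 15
ans = val ^ n  # -> ans = 10

Answer: 10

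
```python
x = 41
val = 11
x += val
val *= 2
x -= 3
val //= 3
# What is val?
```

Answer: 7

Derivation:
Trace (tracking val):
x = 41  # -> x = 41
val = 11  # -> val = 11
x += val  # -> x = 52
val *= 2  # -> val = 22
x -= 3  # -> x = 49
val //= 3  # -> val = 7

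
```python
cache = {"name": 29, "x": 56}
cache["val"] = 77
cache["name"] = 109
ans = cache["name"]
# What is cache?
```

Trace (tracking cache):
cache = {'name': 29, 'x': 56}  # -> cache = {'name': 29, 'x': 56}
cache['val'] = 77  # -> cache = {'name': 29, 'x': 56, 'val': 77}
cache['name'] = 109  # -> cache = {'name': 109, 'x': 56, 'val': 77}
ans = cache['name']  # -> ans = 109

Answer: {'name': 109, 'x': 56, 'val': 77}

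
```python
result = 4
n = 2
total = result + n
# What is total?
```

Answer: 6

Derivation:
Trace (tracking total):
result = 4  # -> result = 4
n = 2  # -> n = 2
total = result + n  # -> total = 6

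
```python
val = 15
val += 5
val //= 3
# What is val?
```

Trace (tracking val):
val = 15  # -> val = 15
val += 5  # -> val = 20
val //= 3  # -> val = 6

Answer: 6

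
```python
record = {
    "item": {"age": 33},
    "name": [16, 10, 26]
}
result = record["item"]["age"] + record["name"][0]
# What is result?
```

Answer: 49

Derivation:
Trace (tracking result):
record = {'item': {'age': 33}, 'name': [16, 10, 26]}  # -> record = {'item': {'age': 33}, 'name': [16, 10, 26]}
result = record['item']['age'] + record['name'][0]  # -> result = 49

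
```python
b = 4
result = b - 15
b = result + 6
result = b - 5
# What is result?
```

Answer: -10

Derivation:
Trace (tracking result):
b = 4  # -> b = 4
result = b - 15  # -> result = -11
b = result + 6  # -> b = -5
result = b - 5  # -> result = -10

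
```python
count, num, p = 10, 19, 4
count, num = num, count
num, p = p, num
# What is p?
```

Trace (tracking p):
count, num, p = (10, 19, 4)  # -> count = 10, num = 19, p = 4
count, num = (num, count)  # -> count = 19, num = 10
num, p = (p, num)  # -> num = 4, p = 10

Answer: 10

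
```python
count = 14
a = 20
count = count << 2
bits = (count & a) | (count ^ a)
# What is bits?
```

Answer: 60

Derivation:
Trace (tracking bits):
count = 14  # -> count = 14
a = 20  # -> a = 20
count = count << 2  # -> count = 56
bits = count & a | count ^ a  # -> bits = 60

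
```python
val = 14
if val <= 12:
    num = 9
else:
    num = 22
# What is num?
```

Trace (tracking num):
val = 14  # -> val = 14
if val <= 12:  # condition is False
else:
    num = 22  # -> num = 22

Answer: 22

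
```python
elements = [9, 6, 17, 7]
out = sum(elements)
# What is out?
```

Trace (tracking out):
elements = [9, 6, 17, 7]  # -> elements = [9, 6, 17, 7]
out = sum(elements)  # -> out = 39

Answer: 39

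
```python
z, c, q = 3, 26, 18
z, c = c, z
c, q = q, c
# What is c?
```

Trace (tracking c):
z, c, q = (3, 26, 18)  # -> z = 3, c = 26, q = 18
z, c = (c, z)  # -> z = 26, c = 3
c, q = (q, c)  # -> c = 18, q = 3

Answer: 18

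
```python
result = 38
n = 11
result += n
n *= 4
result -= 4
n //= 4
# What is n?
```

Trace (tracking n):
result = 38  # -> result = 38
n = 11  # -> n = 11
result += n  # -> result = 49
n *= 4  # -> n = 44
result -= 4  # -> result = 45
n //= 4  # -> n = 11

Answer: 11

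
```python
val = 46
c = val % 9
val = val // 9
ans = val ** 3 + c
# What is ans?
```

Trace (tracking ans):
val = 46  # -> val = 46
c = val % 9  # -> c = 1
val = val // 9  # -> val = 5
ans = val ** 3 + c  # -> ans = 126

Answer: 126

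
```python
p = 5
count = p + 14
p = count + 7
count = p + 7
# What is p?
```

Answer: 26

Derivation:
Trace (tracking p):
p = 5  # -> p = 5
count = p + 14  # -> count = 19
p = count + 7  # -> p = 26
count = p + 7  # -> count = 33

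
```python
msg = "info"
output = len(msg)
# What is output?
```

Answer: 4

Derivation:
Trace (tracking output):
msg = 'info'  # -> msg = 'info'
output = len(msg)  # -> output = 4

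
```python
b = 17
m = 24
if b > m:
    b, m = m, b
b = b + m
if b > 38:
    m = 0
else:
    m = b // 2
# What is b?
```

Answer: 41

Derivation:
Trace (tracking b):
b = 17  # -> b = 17
m = 24  # -> m = 24
if b > m:  # condition is False
b = b + m  # -> b = 41
if b > 38:  # condition is True
    m = 0  # -> m = 0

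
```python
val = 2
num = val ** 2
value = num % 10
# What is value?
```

Trace (tracking value):
val = 2  # -> val = 2
num = val ** 2  # -> num = 4
value = num % 10  # -> value = 4

Answer: 4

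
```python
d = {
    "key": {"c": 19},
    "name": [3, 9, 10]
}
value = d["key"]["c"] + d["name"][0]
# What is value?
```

Trace (tracking value):
d = {'key': {'c': 19}, 'name': [3, 9, 10]}  # -> d = {'key': {'c': 19}, 'name': [3, 9, 10]}
value = d['key']['c'] + d['name'][0]  # -> value = 22

Answer: 22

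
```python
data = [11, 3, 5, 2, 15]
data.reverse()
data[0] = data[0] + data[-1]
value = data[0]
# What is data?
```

Trace (tracking data):
data = [11, 3, 5, 2, 15]  # -> data = [11, 3, 5, 2, 15]
data.reverse()  # -> data = [15, 2, 5, 3, 11]
data[0] = data[0] + data[-1]  # -> data = [26, 2, 5, 3, 11]
value = data[0]  # -> value = 26

Answer: [26, 2, 5, 3, 11]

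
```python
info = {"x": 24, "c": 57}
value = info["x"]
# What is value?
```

Answer: 24

Derivation:
Trace (tracking value):
info = {'x': 24, 'c': 57}  # -> info = {'x': 24, 'c': 57}
value = info['x']  # -> value = 24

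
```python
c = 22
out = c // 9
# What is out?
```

Trace (tracking out):
c = 22  # -> c = 22
out = c // 9  # -> out = 2

Answer: 2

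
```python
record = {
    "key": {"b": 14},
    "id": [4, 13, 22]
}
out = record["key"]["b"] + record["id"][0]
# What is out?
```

Trace (tracking out):
record = {'key': {'b': 14}, 'id': [4, 13, 22]}  # -> record = {'key': {'b': 14}, 'id': [4, 13, 22]}
out = record['key']['b'] + record['id'][0]  # -> out = 18

Answer: 18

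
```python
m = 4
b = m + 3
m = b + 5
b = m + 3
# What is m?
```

Answer: 12

Derivation:
Trace (tracking m):
m = 4  # -> m = 4
b = m + 3  # -> b = 7
m = b + 5  # -> m = 12
b = m + 3  # -> b = 15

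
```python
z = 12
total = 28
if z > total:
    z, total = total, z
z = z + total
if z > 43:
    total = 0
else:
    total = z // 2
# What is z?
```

Answer: 40

Derivation:
Trace (tracking z):
z = 12  # -> z = 12
total = 28  # -> total = 28
if z > total:  # condition is False
z = z + total  # -> z = 40
if z > 43:  # condition is False
else:
    total = z // 2  # -> total = 20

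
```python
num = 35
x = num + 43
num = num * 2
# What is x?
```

Answer: 78

Derivation:
Trace (tracking x):
num = 35  # -> num = 35
x = num + 43  # -> x = 78
num = num * 2  # -> num = 70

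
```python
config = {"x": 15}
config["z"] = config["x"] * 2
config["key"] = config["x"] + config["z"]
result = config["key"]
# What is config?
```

Answer: {'x': 15, 'z': 30, 'key': 45}

Derivation:
Trace (tracking config):
config = {'x': 15}  # -> config = {'x': 15}
config['z'] = config['x'] * 2  # -> config = {'x': 15, 'z': 30}
config['key'] = config['x'] + config['z']  # -> config = {'x': 15, 'z': 30, 'key': 45}
result = config['key']  # -> result = 45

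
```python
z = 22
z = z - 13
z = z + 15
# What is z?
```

Trace (tracking z):
z = 22  # -> z = 22
z = z - 13  # -> z = 9
z = z + 15  # -> z = 24

Answer: 24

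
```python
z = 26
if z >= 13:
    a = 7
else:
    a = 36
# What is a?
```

Answer: 7

Derivation:
Trace (tracking a):
z = 26  # -> z = 26
if z >= 13:  # condition is True
    a = 7  # -> a = 7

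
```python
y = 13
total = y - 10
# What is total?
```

Answer: 3

Derivation:
Trace (tracking total):
y = 13  # -> y = 13
total = y - 10  # -> total = 3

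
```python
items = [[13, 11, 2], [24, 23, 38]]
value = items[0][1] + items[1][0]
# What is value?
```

Trace (tracking value):
items = [[13, 11, 2], [24, 23, 38]]  # -> items = [[13, 11, 2], [24, 23, 38]]
value = items[0][1] + items[1][0]  # -> value = 35

Answer: 35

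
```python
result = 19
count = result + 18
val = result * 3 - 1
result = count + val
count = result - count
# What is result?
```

Answer: 93

Derivation:
Trace (tracking result):
result = 19  # -> result = 19
count = result + 18  # -> count = 37
val = result * 3 - 1  # -> val = 56
result = count + val  # -> result = 93
count = result - count  # -> count = 56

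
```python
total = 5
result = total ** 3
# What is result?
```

Trace (tracking result):
total = 5  # -> total = 5
result = total ** 3  # -> result = 125

Answer: 125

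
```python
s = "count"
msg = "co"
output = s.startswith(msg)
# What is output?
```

Trace (tracking output):
s = 'count'  # -> s = 'count'
msg = 'co'  # -> msg = 'co'
output = s.startswith(msg)  # -> output = True

Answer: True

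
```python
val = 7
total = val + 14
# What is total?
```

Trace (tracking total):
val = 7  # -> val = 7
total = val + 14  # -> total = 21

Answer: 21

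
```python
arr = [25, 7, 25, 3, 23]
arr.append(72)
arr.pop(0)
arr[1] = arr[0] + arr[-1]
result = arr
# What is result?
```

Answer: [7, 79, 3, 23, 72]

Derivation:
Trace (tracking result):
arr = [25, 7, 25, 3, 23]  # -> arr = [25, 7, 25, 3, 23]
arr.append(72)  # -> arr = [25, 7, 25, 3, 23, 72]
arr.pop(0)  # -> arr = [7, 25, 3, 23, 72]
arr[1] = arr[0] + arr[-1]  # -> arr = [7, 79, 3, 23, 72]
result = arr  # -> result = [7, 79, 3, 23, 72]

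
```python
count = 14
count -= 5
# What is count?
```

Answer: 9

Derivation:
Trace (tracking count):
count = 14  # -> count = 14
count -= 5  # -> count = 9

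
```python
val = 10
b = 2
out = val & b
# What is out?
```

Trace (tracking out):
val = 10  # -> val = 10
b = 2  # -> b = 2
out = val & b  # -> out = 2

Answer: 2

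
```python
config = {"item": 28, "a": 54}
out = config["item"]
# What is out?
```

Trace (tracking out):
config = {'item': 28, 'a': 54}  # -> config = {'item': 28, 'a': 54}
out = config['item']  # -> out = 28

Answer: 28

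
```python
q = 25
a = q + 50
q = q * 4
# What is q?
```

Trace (tracking q):
q = 25  # -> q = 25
a = q + 50  # -> a = 75
q = q * 4  # -> q = 100

Answer: 100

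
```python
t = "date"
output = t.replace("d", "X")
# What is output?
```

Trace (tracking output):
t = 'date'  # -> t = 'date'
output = t.replace('d', 'X')  # -> output = 'Xate'

Answer: 'Xate'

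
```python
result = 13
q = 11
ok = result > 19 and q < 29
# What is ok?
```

Answer: False

Derivation:
Trace (tracking ok):
result = 13  # -> result = 13
q = 11  # -> q = 11
ok = result > 19 and q < 29  # -> ok = False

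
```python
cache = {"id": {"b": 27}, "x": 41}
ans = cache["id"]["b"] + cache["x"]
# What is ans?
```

Answer: 68

Derivation:
Trace (tracking ans):
cache = {'id': {'b': 27}, 'x': 41}  # -> cache = {'id': {'b': 27}, 'x': 41}
ans = cache['id']['b'] + cache['x']  # -> ans = 68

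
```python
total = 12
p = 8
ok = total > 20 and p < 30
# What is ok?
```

Trace (tracking ok):
total = 12  # -> total = 12
p = 8  # -> p = 8
ok = total > 20 and p < 30  # -> ok = False

Answer: False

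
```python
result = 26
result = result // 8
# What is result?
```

Trace (tracking result):
result = 26  # -> result = 26
result = result // 8  # -> result = 3

Answer: 3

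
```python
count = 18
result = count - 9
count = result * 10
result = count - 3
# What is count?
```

Trace (tracking count):
count = 18  # -> count = 18
result = count - 9  # -> result = 9
count = result * 10  # -> count = 90
result = count - 3  # -> result = 87

Answer: 90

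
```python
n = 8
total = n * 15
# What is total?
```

Trace (tracking total):
n = 8  # -> n = 8
total = n * 15  # -> total = 120

Answer: 120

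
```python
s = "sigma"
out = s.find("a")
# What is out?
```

Answer: 4

Derivation:
Trace (tracking out):
s = 'sigma'  # -> s = 'sigma'
out = s.find('a')  # -> out = 4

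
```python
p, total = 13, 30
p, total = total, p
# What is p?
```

Trace (tracking p):
p, total = (13, 30)  # -> p = 13, total = 30
p, total = (total, p)  # -> p = 30, total = 13

Answer: 30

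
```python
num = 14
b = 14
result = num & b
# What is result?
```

Answer: 14

Derivation:
Trace (tracking result):
num = 14  # -> num = 14
b = 14  # -> b = 14
result = num & b  # -> result = 14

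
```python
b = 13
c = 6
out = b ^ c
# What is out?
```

Answer: 11

Derivation:
Trace (tracking out):
b = 13  # -> b = 13
c = 6  # -> c = 6
out = b ^ c  # -> out = 11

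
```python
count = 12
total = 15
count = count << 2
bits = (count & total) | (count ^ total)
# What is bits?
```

Trace (tracking bits):
count = 12  # -> count = 12
total = 15  # -> total = 15
count = count << 2  # -> count = 48
bits = count & total | count ^ total  # -> bits = 63

Answer: 63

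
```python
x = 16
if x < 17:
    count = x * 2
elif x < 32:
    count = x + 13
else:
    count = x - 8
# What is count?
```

Answer: 32

Derivation:
Trace (tracking count):
x = 16  # -> x = 16
if x < 17:  # condition is True
    count = x * 2  # -> count = 32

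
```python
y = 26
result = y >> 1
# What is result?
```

Trace (tracking result):
y = 26  # -> y = 26
result = y >> 1  # -> result = 13

Answer: 13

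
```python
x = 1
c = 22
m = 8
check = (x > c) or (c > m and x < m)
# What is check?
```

Trace (tracking check):
x = 1  # -> x = 1
c = 22  # -> c = 22
m = 8  # -> m = 8
check = x > c or (c > m and x < m)  # -> check = True

Answer: True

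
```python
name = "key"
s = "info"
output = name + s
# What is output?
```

Trace (tracking output):
name = 'key'  # -> name = 'key'
s = 'info'  # -> s = 'info'
output = name + s  # -> output = 'keyinfo'

Answer: 'keyinfo'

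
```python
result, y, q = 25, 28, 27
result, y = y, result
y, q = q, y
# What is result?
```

Trace (tracking result):
result, y, q = (25, 28, 27)  # -> result = 25, y = 28, q = 27
result, y = (y, result)  # -> result = 28, y = 25
y, q = (q, y)  # -> y = 27, q = 25

Answer: 28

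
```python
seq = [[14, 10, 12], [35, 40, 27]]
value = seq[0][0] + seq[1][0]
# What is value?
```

Trace (tracking value):
seq = [[14, 10, 12], [35, 40, 27]]  # -> seq = [[14, 10, 12], [35, 40, 27]]
value = seq[0][0] + seq[1][0]  # -> value = 49

Answer: 49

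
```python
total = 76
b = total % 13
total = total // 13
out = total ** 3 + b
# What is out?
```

Answer: 136

Derivation:
Trace (tracking out):
total = 76  # -> total = 76
b = total % 13  # -> b = 11
total = total // 13  # -> total = 5
out = total ** 3 + b  # -> out = 136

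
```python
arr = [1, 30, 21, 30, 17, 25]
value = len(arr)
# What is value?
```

Trace (tracking value):
arr = [1, 30, 21, 30, 17, 25]  # -> arr = [1, 30, 21, 30, 17, 25]
value = len(arr)  # -> value = 6

Answer: 6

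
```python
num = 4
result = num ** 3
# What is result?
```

Trace (tracking result):
num = 4  # -> num = 4
result = num ** 3  # -> result = 64

Answer: 64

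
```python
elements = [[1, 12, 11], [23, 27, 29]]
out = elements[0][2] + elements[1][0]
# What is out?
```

Trace (tracking out):
elements = [[1, 12, 11], [23, 27, 29]]  # -> elements = [[1, 12, 11], [23, 27, 29]]
out = elements[0][2] + elements[1][0]  # -> out = 34

Answer: 34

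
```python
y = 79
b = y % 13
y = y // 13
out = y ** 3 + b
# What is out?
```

Trace (tracking out):
y = 79  # -> y = 79
b = y % 13  # -> b = 1
y = y // 13  # -> y = 6
out = y ** 3 + b  # -> out = 217

Answer: 217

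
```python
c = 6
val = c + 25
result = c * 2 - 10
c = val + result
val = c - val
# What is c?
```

Answer: 33

Derivation:
Trace (tracking c):
c = 6  # -> c = 6
val = c + 25  # -> val = 31
result = c * 2 - 10  # -> result = 2
c = val + result  # -> c = 33
val = c - val  # -> val = 2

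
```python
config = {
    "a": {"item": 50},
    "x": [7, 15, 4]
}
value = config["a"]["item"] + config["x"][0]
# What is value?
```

Answer: 57

Derivation:
Trace (tracking value):
config = {'a': {'item': 50}, 'x': [7, 15, 4]}  # -> config = {'a': {'item': 50}, 'x': [7, 15, 4]}
value = config['a']['item'] + config['x'][0]  # -> value = 57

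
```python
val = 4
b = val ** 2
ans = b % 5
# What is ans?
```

Answer: 1

Derivation:
Trace (tracking ans):
val = 4  # -> val = 4
b = val ** 2  # -> b = 16
ans = b % 5  # -> ans = 1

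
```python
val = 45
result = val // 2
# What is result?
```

Trace (tracking result):
val = 45  # -> val = 45
result = val // 2  # -> result = 22

Answer: 22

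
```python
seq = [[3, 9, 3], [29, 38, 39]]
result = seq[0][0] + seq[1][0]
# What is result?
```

Trace (tracking result):
seq = [[3, 9, 3], [29, 38, 39]]  # -> seq = [[3, 9, 3], [29, 38, 39]]
result = seq[0][0] + seq[1][0]  # -> result = 32

Answer: 32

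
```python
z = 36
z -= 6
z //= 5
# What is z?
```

Trace (tracking z):
z = 36  # -> z = 36
z -= 6  # -> z = 30
z //= 5  # -> z = 6

Answer: 6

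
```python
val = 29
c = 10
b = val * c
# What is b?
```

Answer: 290

Derivation:
Trace (tracking b):
val = 29  # -> val = 29
c = 10  # -> c = 10
b = val * c  # -> b = 290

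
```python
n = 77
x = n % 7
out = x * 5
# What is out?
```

Trace (tracking out):
n = 77  # -> n = 77
x = n % 7  # -> x = 0
out = x * 5  # -> out = 0

Answer: 0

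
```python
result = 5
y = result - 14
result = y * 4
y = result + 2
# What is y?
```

Trace (tracking y):
result = 5  # -> result = 5
y = result - 14  # -> y = -9
result = y * 4  # -> result = -36
y = result + 2  # -> y = -34

Answer: -34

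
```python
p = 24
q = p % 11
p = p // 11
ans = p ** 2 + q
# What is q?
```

Answer: 2

Derivation:
Trace (tracking q):
p = 24  # -> p = 24
q = p % 11  # -> q = 2
p = p // 11  # -> p = 2
ans = p ** 2 + q  # -> ans = 6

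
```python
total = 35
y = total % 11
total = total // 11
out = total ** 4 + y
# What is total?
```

Answer: 3

Derivation:
Trace (tracking total):
total = 35  # -> total = 35
y = total % 11  # -> y = 2
total = total // 11  # -> total = 3
out = total ** 4 + y  # -> out = 83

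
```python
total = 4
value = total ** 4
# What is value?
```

Trace (tracking value):
total = 4  # -> total = 4
value = total ** 4  # -> value = 256

Answer: 256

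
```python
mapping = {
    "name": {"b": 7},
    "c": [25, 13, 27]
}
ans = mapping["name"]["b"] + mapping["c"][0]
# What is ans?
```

Answer: 32

Derivation:
Trace (tracking ans):
mapping = {'name': {'b': 7}, 'c': [25, 13, 27]}  # -> mapping = {'name': {'b': 7}, 'c': [25, 13, 27]}
ans = mapping['name']['b'] + mapping['c'][0]  # -> ans = 32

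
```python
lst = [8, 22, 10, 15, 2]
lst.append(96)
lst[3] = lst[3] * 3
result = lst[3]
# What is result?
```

Trace (tracking result):
lst = [8, 22, 10, 15, 2]  # -> lst = [8, 22, 10, 15, 2]
lst.append(96)  # -> lst = [8, 22, 10, 15, 2, 96]
lst[3] = lst[3] * 3  # -> lst = [8, 22, 10, 45, 2, 96]
result = lst[3]  # -> result = 45

Answer: 45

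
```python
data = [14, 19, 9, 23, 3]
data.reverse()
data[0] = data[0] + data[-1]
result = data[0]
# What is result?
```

Trace (tracking result):
data = [14, 19, 9, 23, 3]  # -> data = [14, 19, 9, 23, 3]
data.reverse()  # -> data = [3, 23, 9, 19, 14]
data[0] = data[0] + data[-1]  # -> data = [17, 23, 9, 19, 14]
result = data[0]  # -> result = 17

Answer: 17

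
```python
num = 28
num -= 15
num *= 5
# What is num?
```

Answer: 65

Derivation:
Trace (tracking num):
num = 28  # -> num = 28
num -= 15  # -> num = 13
num *= 5  # -> num = 65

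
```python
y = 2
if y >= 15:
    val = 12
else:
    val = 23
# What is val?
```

Trace (tracking val):
y = 2  # -> y = 2
if y >= 15:  # condition is False
else:
    val = 23  # -> val = 23

Answer: 23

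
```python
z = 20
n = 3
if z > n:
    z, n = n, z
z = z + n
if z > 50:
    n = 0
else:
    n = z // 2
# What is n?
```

Trace (tracking n):
z = 20  # -> z = 20
n = 3  # -> n = 3
if z > n:  # condition is True
    z, n = (n, z)  # -> z = 3, n = 20
z = z + n  # -> z = 23
if z > 50:  # condition is False
else:
    n = z // 2  # -> n = 11

Answer: 11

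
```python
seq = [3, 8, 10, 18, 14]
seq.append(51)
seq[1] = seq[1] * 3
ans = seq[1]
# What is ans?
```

Answer: 24

Derivation:
Trace (tracking ans):
seq = [3, 8, 10, 18, 14]  # -> seq = [3, 8, 10, 18, 14]
seq.append(51)  # -> seq = [3, 8, 10, 18, 14, 51]
seq[1] = seq[1] * 3  # -> seq = [3, 24, 10, 18, 14, 51]
ans = seq[1]  # -> ans = 24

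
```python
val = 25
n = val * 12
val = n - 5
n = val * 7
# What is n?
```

Trace (tracking n):
val = 25  # -> val = 25
n = val * 12  # -> n = 300
val = n - 5  # -> val = 295
n = val * 7  # -> n = 2065

Answer: 2065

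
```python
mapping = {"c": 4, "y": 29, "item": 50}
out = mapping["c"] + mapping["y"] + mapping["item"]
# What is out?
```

Trace (tracking out):
mapping = {'c': 4, 'y': 29, 'item': 50}  # -> mapping = {'c': 4, 'y': 29, 'item': 50}
out = mapping['c'] + mapping['y'] + mapping['item']  # -> out = 83

Answer: 83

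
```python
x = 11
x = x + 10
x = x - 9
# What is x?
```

Trace (tracking x):
x = 11  # -> x = 11
x = x + 10  # -> x = 21
x = x - 9  # -> x = 12

Answer: 12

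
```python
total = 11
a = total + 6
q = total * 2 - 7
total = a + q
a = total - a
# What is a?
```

Trace (tracking a):
total = 11  # -> total = 11
a = total + 6  # -> a = 17
q = total * 2 - 7  # -> q = 15
total = a + q  # -> total = 32
a = total - a  # -> a = 15

Answer: 15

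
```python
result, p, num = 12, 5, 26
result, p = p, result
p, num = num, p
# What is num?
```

Answer: 12

Derivation:
Trace (tracking num):
result, p, num = (12, 5, 26)  # -> result = 12, p = 5, num = 26
result, p = (p, result)  # -> result = 5, p = 12
p, num = (num, p)  # -> p = 26, num = 12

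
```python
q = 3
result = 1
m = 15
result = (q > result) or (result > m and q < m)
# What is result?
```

Answer: True

Derivation:
Trace (tracking result):
q = 3  # -> q = 3
result = 1  # -> result = 1
m = 15  # -> m = 15
result = q > result or (result > m and q < m)  # -> result = True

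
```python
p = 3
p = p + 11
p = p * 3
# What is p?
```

Trace (tracking p):
p = 3  # -> p = 3
p = p + 11  # -> p = 14
p = p * 3  # -> p = 42

Answer: 42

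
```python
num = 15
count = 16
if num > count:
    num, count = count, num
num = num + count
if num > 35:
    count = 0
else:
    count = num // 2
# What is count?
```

Answer: 15

Derivation:
Trace (tracking count):
num = 15  # -> num = 15
count = 16  # -> count = 16
if num > count:  # condition is False
num = num + count  # -> num = 31
if num > 35:  # condition is False
else:
    count = num // 2  # -> count = 15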